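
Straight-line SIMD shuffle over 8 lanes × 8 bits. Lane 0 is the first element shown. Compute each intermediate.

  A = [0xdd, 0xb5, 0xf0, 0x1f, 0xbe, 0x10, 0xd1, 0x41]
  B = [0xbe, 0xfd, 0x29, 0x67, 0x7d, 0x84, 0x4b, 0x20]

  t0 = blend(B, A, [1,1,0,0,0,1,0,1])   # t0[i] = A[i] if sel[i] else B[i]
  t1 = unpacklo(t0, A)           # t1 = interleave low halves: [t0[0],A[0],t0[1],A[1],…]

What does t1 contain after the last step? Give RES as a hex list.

t0 = [0xdd, 0xb5, 0x29, 0x67, 0x7d, 0x10, 0x4b, 0x41]
t1 = [0xdd, 0xdd, 0xb5, 0xb5, 0x29, 0xf0, 0x67, 0x1f]

RES = [0xdd, 0xdd, 0xb5, 0xb5, 0x29, 0xf0, 0x67, 0x1f]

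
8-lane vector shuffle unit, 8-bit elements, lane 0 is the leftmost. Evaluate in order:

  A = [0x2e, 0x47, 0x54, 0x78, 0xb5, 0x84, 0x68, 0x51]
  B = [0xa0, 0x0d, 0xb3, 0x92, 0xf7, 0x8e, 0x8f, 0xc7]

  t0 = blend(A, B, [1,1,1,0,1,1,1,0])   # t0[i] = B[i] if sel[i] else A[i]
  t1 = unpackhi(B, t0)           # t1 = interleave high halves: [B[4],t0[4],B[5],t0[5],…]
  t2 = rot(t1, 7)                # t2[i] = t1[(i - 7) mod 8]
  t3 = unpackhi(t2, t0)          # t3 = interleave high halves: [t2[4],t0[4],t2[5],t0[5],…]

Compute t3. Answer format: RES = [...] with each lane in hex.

→ t0 |a0|0d|b3|78|f7|8e|8f|51|
→ t1 |f7|f7|8e|8e|8f|8f|c7|51|
→ t2 |f7|8e|8e|8f|8f|c7|51|f7|
→ t3 |8f|f7|c7|8e|51|8f|f7|51|

RES = [ 0x8f  0xf7  0xc7  0x8e  0x51  0x8f  0xf7  0x51 ]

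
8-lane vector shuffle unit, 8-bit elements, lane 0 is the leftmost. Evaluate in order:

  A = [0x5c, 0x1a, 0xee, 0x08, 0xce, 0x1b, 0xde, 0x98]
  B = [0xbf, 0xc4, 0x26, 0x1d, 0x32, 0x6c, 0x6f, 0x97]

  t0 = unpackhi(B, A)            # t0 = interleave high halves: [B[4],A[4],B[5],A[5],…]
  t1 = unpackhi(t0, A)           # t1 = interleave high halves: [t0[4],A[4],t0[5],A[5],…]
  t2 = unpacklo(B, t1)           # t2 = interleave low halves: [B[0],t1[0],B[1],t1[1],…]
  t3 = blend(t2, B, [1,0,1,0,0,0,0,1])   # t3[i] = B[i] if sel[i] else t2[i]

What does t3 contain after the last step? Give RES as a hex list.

→ t0 |32|ce|6c|1b|6f|de|97|98|
→ t1 |6f|ce|de|1b|97|de|98|98|
→ t2 |bf|6f|c4|ce|26|de|1d|1b|
→ t3 |bf|6f|26|ce|26|de|1d|97|

RES = [0xbf, 0x6f, 0x26, 0xce, 0x26, 0xde, 0x1d, 0x97]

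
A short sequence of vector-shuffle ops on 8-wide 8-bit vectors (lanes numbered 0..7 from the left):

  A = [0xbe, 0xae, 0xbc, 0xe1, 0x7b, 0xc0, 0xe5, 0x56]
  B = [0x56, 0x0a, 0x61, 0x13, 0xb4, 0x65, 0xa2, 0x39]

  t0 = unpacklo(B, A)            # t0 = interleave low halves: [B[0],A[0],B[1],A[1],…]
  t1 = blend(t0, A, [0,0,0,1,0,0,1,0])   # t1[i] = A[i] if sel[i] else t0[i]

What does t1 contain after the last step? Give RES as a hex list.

RES = [ 0x56  0xbe  0x0a  0xe1  0x61  0xbc  0xe5  0xe1 ]

→ t0 |56|be|0a|ae|61|bc|13|e1|
→ t1 |56|be|0a|e1|61|bc|e5|e1|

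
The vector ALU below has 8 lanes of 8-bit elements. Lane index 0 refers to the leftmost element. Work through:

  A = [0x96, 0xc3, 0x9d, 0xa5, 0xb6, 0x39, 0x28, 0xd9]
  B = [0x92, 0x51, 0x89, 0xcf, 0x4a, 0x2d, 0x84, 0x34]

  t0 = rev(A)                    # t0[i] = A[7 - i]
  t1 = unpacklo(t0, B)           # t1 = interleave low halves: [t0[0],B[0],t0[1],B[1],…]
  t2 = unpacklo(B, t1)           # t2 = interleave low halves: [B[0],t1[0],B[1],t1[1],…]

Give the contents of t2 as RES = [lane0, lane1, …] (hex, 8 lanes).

RES = [ 0x92  0xd9  0x51  0x92  0x89  0x28  0xcf  0x51 ]

t0 = [0xd9, 0x28, 0x39, 0xb6, 0xa5, 0x9d, 0xc3, 0x96]
t1 = [0xd9, 0x92, 0x28, 0x51, 0x39, 0x89, 0xb6, 0xcf]
t2 = [0x92, 0xd9, 0x51, 0x92, 0x89, 0x28, 0xcf, 0x51]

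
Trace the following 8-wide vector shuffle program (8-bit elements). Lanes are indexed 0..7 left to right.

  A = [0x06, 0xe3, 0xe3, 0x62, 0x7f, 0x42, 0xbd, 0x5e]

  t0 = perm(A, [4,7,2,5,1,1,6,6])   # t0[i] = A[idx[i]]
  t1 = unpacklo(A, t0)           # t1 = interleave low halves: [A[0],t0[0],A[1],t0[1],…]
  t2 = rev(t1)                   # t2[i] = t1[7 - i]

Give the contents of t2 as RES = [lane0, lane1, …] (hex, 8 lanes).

  t0: 7f 5e e3 42 e3 e3 bd bd
  t1: 06 7f e3 5e e3 e3 62 42
  t2: 42 62 e3 e3 5e e3 7f 06

RES = [0x42, 0x62, 0xe3, 0xe3, 0x5e, 0xe3, 0x7f, 0x06]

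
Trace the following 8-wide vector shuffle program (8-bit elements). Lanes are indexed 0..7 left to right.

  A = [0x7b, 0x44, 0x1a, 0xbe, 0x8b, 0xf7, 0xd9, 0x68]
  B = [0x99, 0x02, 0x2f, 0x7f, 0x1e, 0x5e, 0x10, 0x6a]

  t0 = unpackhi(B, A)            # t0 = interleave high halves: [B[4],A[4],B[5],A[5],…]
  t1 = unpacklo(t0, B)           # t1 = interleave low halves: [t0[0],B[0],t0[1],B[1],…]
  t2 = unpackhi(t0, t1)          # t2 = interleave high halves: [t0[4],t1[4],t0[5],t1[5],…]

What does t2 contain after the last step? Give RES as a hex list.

RES = [ 0x10  0x5e  0xd9  0x2f  0x6a  0xf7  0x68  0x7f ]

→ t0 |1e|8b|5e|f7|10|d9|6a|68|
→ t1 |1e|99|8b|02|5e|2f|f7|7f|
→ t2 |10|5e|d9|2f|6a|f7|68|7f|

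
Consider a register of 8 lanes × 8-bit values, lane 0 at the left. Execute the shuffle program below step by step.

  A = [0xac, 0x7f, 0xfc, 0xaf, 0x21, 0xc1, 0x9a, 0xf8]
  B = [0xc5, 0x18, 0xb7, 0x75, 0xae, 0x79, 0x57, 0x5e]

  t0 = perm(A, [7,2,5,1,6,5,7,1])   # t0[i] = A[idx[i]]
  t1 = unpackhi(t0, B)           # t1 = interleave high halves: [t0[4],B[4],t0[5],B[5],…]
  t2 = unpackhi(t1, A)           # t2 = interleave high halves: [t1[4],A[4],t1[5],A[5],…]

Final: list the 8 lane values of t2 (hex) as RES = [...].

RES = [ 0xf8  0x21  0x57  0xc1  0x7f  0x9a  0x5e  0xf8 ]

→ t0 |f8|fc|c1|7f|9a|c1|f8|7f|
→ t1 |9a|ae|c1|79|f8|57|7f|5e|
→ t2 |f8|21|57|c1|7f|9a|5e|f8|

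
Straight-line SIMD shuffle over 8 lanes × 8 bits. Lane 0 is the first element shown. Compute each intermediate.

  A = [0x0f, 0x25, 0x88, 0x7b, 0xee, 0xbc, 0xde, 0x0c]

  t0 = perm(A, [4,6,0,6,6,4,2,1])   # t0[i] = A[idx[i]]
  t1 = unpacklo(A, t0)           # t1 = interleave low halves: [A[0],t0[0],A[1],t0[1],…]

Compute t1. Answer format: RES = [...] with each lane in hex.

RES = [0x0f, 0xee, 0x25, 0xde, 0x88, 0x0f, 0x7b, 0xde]

t0 = [0xee, 0xde, 0x0f, 0xde, 0xde, 0xee, 0x88, 0x25]
t1 = [0x0f, 0xee, 0x25, 0xde, 0x88, 0x0f, 0x7b, 0xde]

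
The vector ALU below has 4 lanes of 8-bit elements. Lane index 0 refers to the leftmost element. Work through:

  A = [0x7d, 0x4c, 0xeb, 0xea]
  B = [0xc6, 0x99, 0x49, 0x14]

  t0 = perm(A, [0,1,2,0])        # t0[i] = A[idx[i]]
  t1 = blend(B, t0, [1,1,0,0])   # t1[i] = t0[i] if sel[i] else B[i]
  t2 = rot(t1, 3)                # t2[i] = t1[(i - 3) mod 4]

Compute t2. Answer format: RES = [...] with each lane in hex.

RES = [0x4c, 0x49, 0x14, 0x7d]

  t0: 7d 4c eb 7d
  t1: 7d 4c 49 14
  t2: 4c 49 14 7d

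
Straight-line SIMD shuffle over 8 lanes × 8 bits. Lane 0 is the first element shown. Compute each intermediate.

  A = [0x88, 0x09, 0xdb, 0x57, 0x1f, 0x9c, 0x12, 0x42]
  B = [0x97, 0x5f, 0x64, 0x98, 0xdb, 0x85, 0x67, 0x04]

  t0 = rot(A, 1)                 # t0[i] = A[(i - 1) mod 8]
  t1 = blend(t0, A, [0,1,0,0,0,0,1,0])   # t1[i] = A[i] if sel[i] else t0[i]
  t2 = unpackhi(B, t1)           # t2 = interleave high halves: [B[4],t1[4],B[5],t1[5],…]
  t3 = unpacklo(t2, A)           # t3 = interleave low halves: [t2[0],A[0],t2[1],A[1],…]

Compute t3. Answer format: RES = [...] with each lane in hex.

RES = [0xdb, 0x88, 0x57, 0x09, 0x85, 0xdb, 0x1f, 0x57]

  t0: 42 88 09 db 57 1f 9c 12
  t1: 42 09 09 db 57 1f 12 12
  t2: db 57 85 1f 67 12 04 12
  t3: db 88 57 09 85 db 1f 57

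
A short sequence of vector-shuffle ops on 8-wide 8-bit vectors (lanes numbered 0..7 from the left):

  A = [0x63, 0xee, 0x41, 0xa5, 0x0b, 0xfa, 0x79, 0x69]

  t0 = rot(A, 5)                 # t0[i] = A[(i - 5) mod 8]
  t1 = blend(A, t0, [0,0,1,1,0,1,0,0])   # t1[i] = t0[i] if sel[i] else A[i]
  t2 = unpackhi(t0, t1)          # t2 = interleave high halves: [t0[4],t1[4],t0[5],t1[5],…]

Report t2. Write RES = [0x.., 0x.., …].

RES = [ 0x69  0x0b  0x63  0x63  0xee  0x79  0x41  0x69 ]

→ t0 |a5|0b|fa|79|69|63|ee|41|
→ t1 |63|ee|fa|79|0b|63|79|69|
→ t2 |69|0b|63|63|ee|79|41|69|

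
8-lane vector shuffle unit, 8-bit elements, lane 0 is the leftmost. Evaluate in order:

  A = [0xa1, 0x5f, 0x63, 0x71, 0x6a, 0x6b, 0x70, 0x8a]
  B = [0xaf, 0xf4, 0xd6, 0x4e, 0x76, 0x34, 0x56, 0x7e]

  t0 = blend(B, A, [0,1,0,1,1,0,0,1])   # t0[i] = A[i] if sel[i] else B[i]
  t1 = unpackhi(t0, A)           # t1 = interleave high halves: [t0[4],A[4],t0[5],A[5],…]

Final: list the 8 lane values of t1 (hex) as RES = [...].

RES = [0x6a, 0x6a, 0x34, 0x6b, 0x56, 0x70, 0x8a, 0x8a]

  t0: af 5f d6 71 6a 34 56 8a
  t1: 6a 6a 34 6b 56 70 8a 8a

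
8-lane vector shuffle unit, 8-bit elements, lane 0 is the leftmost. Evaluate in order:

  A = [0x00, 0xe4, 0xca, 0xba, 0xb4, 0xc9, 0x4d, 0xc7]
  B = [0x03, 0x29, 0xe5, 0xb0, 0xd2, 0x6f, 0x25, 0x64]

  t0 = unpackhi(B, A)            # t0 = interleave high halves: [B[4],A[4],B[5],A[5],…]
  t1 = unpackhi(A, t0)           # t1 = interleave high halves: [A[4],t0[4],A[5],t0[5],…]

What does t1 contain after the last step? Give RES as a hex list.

→ t0 |d2|b4|6f|c9|25|4d|64|c7|
→ t1 |b4|25|c9|4d|4d|64|c7|c7|

RES = [ 0xb4  0x25  0xc9  0x4d  0x4d  0x64  0xc7  0xc7 ]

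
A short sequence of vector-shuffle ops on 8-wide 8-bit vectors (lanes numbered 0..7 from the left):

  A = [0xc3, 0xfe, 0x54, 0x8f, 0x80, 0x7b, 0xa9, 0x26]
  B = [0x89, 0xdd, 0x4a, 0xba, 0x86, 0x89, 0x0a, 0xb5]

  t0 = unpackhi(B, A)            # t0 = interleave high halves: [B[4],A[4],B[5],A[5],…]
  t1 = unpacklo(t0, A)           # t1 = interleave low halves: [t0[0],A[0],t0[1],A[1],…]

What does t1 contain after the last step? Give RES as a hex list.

RES = [0x86, 0xc3, 0x80, 0xfe, 0x89, 0x54, 0x7b, 0x8f]

  t0: 86 80 89 7b 0a a9 b5 26
  t1: 86 c3 80 fe 89 54 7b 8f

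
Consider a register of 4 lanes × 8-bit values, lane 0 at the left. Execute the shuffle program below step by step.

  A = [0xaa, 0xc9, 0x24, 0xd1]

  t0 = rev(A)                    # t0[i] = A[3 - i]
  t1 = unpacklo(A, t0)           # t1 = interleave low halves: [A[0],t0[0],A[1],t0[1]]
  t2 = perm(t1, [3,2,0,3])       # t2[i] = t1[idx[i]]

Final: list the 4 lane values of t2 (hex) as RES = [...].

RES = [0x24, 0xc9, 0xaa, 0x24]

  t0: d1 24 c9 aa
  t1: aa d1 c9 24
  t2: 24 c9 aa 24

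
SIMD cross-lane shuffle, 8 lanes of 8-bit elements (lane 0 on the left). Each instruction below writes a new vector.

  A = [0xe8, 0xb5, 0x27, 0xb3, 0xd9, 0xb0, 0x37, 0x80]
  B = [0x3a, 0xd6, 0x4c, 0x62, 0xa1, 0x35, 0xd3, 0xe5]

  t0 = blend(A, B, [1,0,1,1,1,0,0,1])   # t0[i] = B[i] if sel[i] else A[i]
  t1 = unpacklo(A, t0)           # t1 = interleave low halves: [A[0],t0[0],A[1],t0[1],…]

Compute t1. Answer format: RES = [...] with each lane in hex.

t0 = [0x3a, 0xb5, 0x4c, 0x62, 0xa1, 0xb0, 0x37, 0xe5]
t1 = [0xe8, 0x3a, 0xb5, 0xb5, 0x27, 0x4c, 0xb3, 0x62]

RES = [0xe8, 0x3a, 0xb5, 0xb5, 0x27, 0x4c, 0xb3, 0x62]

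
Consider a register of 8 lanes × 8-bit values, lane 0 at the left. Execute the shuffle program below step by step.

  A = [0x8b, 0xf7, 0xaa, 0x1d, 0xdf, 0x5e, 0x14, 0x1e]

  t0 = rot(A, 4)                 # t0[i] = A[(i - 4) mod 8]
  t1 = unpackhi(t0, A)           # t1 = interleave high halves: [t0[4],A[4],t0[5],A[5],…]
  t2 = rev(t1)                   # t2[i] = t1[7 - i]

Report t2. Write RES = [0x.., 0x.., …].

RES = [ 0x1e  0x1d  0x14  0xaa  0x5e  0xf7  0xdf  0x8b ]

t0 = [0xdf, 0x5e, 0x14, 0x1e, 0x8b, 0xf7, 0xaa, 0x1d]
t1 = [0x8b, 0xdf, 0xf7, 0x5e, 0xaa, 0x14, 0x1d, 0x1e]
t2 = [0x1e, 0x1d, 0x14, 0xaa, 0x5e, 0xf7, 0xdf, 0x8b]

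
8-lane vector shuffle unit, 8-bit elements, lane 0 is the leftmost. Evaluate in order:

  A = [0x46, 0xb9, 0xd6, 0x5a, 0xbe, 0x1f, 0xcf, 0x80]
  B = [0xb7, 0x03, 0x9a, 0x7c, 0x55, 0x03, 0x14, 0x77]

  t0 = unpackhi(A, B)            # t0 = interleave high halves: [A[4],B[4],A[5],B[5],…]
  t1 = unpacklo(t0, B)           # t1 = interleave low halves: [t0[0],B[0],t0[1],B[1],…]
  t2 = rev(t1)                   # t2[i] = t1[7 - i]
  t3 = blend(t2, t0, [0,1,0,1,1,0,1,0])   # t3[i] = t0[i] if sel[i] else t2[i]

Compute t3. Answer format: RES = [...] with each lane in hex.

RES = [0x7c, 0x55, 0x9a, 0x03, 0xcf, 0x55, 0x80, 0xbe]

  t0: be 55 1f 03 cf 14 80 77
  t1: be b7 55 03 1f 9a 03 7c
  t2: 7c 03 9a 1f 03 55 b7 be
  t3: 7c 55 9a 03 cf 55 80 be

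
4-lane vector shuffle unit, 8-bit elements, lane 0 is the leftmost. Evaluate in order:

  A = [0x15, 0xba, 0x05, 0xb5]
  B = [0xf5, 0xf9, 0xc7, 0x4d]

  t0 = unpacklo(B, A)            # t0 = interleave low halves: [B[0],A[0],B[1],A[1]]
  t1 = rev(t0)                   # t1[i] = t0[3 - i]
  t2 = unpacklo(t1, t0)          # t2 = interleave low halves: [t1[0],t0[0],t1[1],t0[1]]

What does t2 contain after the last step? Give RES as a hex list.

t0 = [0xf5, 0x15, 0xf9, 0xba]
t1 = [0xba, 0xf9, 0x15, 0xf5]
t2 = [0xba, 0xf5, 0xf9, 0x15]

RES = [ 0xba  0xf5  0xf9  0x15 ]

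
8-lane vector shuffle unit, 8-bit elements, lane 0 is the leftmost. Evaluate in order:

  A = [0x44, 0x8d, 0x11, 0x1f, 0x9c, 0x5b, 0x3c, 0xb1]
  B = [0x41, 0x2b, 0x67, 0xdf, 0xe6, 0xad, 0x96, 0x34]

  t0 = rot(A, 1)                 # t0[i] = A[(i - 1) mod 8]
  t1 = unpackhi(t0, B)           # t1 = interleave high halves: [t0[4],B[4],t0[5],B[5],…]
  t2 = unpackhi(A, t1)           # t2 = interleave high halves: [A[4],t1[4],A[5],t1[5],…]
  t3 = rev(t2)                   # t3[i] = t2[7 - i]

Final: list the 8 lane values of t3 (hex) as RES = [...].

t0 = [0xb1, 0x44, 0x8d, 0x11, 0x1f, 0x9c, 0x5b, 0x3c]
t1 = [0x1f, 0xe6, 0x9c, 0xad, 0x5b, 0x96, 0x3c, 0x34]
t2 = [0x9c, 0x5b, 0x5b, 0x96, 0x3c, 0x3c, 0xb1, 0x34]
t3 = [0x34, 0xb1, 0x3c, 0x3c, 0x96, 0x5b, 0x5b, 0x9c]

RES = [0x34, 0xb1, 0x3c, 0x3c, 0x96, 0x5b, 0x5b, 0x9c]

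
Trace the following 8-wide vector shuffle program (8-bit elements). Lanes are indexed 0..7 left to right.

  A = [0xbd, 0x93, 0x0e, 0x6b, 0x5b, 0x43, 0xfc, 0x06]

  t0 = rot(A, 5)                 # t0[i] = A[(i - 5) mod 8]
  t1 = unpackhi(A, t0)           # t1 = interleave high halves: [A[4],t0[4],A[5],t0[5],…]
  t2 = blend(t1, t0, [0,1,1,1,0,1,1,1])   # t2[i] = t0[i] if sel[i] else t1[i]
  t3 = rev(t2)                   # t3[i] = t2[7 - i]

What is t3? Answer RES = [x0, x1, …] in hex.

→ t0 |6b|5b|43|fc|06|bd|93|0e|
→ t1 |5b|06|43|bd|fc|93|06|0e|
→ t2 |5b|5b|43|fc|fc|bd|93|0e|
→ t3 |0e|93|bd|fc|fc|43|5b|5b|

RES = [ 0x0e  0x93  0xbd  0xfc  0xfc  0x43  0x5b  0x5b ]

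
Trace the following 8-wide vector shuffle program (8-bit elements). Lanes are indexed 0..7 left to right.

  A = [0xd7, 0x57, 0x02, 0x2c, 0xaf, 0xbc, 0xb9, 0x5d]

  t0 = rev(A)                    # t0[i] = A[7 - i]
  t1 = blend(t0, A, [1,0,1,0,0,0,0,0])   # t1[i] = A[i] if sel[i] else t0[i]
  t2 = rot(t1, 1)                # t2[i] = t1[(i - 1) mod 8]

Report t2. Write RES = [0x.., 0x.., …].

→ t0 |5d|b9|bc|af|2c|02|57|d7|
→ t1 |d7|b9|02|af|2c|02|57|d7|
→ t2 |d7|d7|b9|02|af|2c|02|57|

RES = [ 0xd7  0xd7  0xb9  0x02  0xaf  0x2c  0x02  0x57 ]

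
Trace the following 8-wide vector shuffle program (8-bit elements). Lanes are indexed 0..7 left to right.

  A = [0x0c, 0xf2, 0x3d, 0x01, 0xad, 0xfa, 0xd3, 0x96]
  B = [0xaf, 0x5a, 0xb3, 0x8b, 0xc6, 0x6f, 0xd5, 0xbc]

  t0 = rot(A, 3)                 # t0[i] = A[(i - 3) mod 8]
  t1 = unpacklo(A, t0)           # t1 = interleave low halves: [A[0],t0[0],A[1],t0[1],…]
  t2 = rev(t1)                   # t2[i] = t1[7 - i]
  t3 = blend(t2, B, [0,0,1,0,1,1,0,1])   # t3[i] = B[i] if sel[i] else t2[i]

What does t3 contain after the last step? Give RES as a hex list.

RES = [ 0x0c  0x01  0xb3  0x3d  0xc6  0x6f  0xfa  0xbc ]

  t0: fa d3 96 0c f2 3d 01 ad
  t1: 0c fa f2 d3 3d 96 01 0c
  t2: 0c 01 96 3d d3 f2 fa 0c
  t3: 0c 01 b3 3d c6 6f fa bc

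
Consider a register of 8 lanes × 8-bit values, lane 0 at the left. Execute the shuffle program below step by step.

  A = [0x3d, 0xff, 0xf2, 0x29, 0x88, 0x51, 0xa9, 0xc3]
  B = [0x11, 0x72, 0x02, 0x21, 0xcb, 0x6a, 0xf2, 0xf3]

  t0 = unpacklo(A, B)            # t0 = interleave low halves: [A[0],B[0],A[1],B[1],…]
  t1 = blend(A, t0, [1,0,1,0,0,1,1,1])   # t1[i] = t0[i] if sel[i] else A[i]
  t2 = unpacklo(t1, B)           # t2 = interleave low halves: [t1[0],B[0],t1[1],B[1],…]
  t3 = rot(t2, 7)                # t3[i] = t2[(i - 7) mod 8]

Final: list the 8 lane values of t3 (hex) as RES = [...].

RES = [0x11, 0xff, 0x72, 0xff, 0x02, 0x29, 0x21, 0x3d]

→ t0 |3d|11|ff|72|f2|02|29|21|
→ t1 |3d|ff|ff|29|88|02|29|21|
→ t2 |3d|11|ff|72|ff|02|29|21|
→ t3 |11|ff|72|ff|02|29|21|3d|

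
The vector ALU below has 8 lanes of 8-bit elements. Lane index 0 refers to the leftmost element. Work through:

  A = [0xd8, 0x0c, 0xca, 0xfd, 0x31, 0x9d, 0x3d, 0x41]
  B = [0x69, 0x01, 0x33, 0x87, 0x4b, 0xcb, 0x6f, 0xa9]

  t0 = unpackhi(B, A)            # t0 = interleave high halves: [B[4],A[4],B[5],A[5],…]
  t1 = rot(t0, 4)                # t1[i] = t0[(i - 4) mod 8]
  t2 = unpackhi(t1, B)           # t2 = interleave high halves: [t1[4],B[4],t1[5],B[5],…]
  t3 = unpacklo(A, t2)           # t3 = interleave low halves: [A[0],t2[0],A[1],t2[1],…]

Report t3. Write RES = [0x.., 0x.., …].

RES = [0xd8, 0x4b, 0x0c, 0x4b, 0xca, 0x31, 0xfd, 0xcb]

  t0: 4b 31 cb 9d 6f 3d a9 41
  t1: 6f 3d a9 41 4b 31 cb 9d
  t2: 4b 4b 31 cb cb 6f 9d a9
  t3: d8 4b 0c 4b ca 31 fd cb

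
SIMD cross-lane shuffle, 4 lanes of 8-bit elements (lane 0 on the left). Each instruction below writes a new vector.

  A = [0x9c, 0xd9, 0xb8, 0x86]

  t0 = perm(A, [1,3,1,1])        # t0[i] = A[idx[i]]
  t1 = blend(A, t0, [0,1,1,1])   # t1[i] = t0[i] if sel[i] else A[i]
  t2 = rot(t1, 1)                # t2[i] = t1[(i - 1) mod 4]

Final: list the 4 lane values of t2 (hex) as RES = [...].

RES = [ 0xd9  0x9c  0x86  0xd9 ]

→ t0 |d9|86|d9|d9|
→ t1 |9c|86|d9|d9|
→ t2 |d9|9c|86|d9|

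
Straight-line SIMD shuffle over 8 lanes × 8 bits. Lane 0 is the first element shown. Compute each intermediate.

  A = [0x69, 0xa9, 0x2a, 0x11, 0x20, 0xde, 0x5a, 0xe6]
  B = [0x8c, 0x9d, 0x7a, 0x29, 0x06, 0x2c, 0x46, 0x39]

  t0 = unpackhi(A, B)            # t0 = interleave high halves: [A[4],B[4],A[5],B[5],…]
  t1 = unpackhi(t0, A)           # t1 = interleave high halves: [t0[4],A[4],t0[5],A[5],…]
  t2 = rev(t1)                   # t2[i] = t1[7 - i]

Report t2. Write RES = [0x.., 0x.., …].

RES = [ 0xe6  0x39  0x5a  0xe6  0xde  0x46  0x20  0x5a ]

  t0: 20 06 de 2c 5a 46 e6 39
  t1: 5a 20 46 de e6 5a 39 e6
  t2: e6 39 5a e6 de 46 20 5a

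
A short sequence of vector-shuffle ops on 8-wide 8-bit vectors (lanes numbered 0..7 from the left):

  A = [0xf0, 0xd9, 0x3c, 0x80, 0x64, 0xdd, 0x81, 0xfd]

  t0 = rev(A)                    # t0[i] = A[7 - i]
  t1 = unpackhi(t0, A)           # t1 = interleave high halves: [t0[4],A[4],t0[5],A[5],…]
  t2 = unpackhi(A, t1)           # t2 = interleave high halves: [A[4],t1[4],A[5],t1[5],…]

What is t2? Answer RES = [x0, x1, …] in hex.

RES = [0x64, 0xd9, 0xdd, 0x81, 0x81, 0xf0, 0xfd, 0xfd]

  t0: fd 81 dd 64 80 3c d9 f0
  t1: 80 64 3c dd d9 81 f0 fd
  t2: 64 d9 dd 81 81 f0 fd fd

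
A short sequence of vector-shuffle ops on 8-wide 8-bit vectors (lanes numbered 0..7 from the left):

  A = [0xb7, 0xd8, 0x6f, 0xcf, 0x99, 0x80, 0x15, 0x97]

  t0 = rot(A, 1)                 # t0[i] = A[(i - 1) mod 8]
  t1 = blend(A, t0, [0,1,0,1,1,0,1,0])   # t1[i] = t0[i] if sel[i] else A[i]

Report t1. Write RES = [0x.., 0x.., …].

→ t0 |97|b7|d8|6f|cf|99|80|15|
→ t1 |b7|b7|6f|6f|cf|80|80|97|

RES = [0xb7, 0xb7, 0x6f, 0x6f, 0xcf, 0x80, 0x80, 0x97]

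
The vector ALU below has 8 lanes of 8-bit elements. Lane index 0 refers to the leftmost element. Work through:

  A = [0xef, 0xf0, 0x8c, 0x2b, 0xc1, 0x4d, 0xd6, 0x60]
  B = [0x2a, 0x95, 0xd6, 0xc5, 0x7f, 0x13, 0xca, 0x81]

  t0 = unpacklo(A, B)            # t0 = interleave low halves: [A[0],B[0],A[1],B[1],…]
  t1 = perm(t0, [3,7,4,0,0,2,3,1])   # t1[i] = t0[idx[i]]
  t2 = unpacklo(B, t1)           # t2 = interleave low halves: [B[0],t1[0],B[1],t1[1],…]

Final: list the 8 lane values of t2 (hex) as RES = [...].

  t0: ef 2a f0 95 8c d6 2b c5
  t1: 95 c5 8c ef ef f0 95 2a
  t2: 2a 95 95 c5 d6 8c c5 ef

RES = [ 0x2a  0x95  0x95  0xc5  0xd6  0x8c  0xc5  0xef ]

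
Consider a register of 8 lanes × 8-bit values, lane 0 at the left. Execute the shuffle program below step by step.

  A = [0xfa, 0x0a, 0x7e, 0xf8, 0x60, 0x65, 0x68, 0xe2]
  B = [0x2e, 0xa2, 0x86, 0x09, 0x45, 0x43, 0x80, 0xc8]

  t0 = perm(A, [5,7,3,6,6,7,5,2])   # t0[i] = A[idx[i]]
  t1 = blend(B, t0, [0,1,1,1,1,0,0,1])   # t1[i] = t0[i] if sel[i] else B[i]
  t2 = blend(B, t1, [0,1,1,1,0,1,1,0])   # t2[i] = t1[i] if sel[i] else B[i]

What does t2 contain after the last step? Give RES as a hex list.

t0 = [0x65, 0xe2, 0xf8, 0x68, 0x68, 0xe2, 0x65, 0x7e]
t1 = [0x2e, 0xe2, 0xf8, 0x68, 0x68, 0x43, 0x80, 0x7e]
t2 = [0x2e, 0xe2, 0xf8, 0x68, 0x45, 0x43, 0x80, 0xc8]

RES = [ 0x2e  0xe2  0xf8  0x68  0x45  0x43  0x80  0xc8 ]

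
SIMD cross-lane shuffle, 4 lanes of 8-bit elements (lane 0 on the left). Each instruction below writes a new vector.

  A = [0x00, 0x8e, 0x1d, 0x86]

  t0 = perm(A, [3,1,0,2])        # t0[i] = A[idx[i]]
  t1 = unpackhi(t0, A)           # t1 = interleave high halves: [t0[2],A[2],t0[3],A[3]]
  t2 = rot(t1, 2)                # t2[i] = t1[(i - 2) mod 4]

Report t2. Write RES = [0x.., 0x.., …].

t0 = [0x86, 0x8e, 0x00, 0x1d]
t1 = [0x00, 0x1d, 0x1d, 0x86]
t2 = [0x1d, 0x86, 0x00, 0x1d]

RES = [0x1d, 0x86, 0x00, 0x1d]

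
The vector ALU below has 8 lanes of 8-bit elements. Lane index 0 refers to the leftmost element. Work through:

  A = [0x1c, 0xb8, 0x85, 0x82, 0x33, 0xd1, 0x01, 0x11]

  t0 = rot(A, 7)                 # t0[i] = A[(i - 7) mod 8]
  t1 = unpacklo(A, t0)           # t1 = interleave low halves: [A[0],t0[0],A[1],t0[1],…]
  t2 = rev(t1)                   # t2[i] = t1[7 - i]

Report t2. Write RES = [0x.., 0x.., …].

→ t0 |b8|85|82|33|d1|01|11|1c|
→ t1 |1c|b8|b8|85|85|82|82|33|
→ t2 |33|82|82|85|85|b8|b8|1c|

RES = [0x33, 0x82, 0x82, 0x85, 0x85, 0xb8, 0xb8, 0x1c]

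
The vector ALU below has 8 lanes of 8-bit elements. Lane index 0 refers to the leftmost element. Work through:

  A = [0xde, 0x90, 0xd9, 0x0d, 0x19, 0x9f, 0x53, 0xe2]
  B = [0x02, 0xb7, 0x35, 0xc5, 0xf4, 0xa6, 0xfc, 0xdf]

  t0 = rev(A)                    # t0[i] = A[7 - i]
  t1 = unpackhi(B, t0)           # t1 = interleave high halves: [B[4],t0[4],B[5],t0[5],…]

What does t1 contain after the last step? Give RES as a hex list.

RES = [0xf4, 0x0d, 0xa6, 0xd9, 0xfc, 0x90, 0xdf, 0xde]

→ t0 |e2|53|9f|19|0d|d9|90|de|
→ t1 |f4|0d|a6|d9|fc|90|df|de|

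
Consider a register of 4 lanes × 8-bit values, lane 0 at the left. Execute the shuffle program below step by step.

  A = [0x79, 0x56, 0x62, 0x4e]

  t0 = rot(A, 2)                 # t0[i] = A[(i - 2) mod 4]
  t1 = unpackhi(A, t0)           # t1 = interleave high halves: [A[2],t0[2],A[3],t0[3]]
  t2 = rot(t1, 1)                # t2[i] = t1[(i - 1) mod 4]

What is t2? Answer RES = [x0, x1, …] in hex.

RES = [ 0x56  0x62  0x79  0x4e ]

t0 = [0x62, 0x4e, 0x79, 0x56]
t1 = [0x62, 0x79, 0x4e, 0x56]
t2 = [0x56, 0x62, 0x79, 0x4e]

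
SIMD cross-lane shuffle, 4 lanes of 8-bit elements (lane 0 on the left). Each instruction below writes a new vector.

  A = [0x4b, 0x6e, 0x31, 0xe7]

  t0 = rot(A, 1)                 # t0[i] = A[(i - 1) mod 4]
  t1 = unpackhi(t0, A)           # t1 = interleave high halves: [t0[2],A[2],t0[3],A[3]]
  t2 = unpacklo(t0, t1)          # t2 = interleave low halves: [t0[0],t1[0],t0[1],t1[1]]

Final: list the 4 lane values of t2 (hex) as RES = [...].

t0 = [0xe7, 0x4b, 0x6e, 0x31]
t1 = [0x6e, 0x31, 0x31, 0xe7]
t2 = [0xe7, 0x6e, 0x4b, 0x31]

RES = [0xe7, 0x6e, 0x4b, 0x31]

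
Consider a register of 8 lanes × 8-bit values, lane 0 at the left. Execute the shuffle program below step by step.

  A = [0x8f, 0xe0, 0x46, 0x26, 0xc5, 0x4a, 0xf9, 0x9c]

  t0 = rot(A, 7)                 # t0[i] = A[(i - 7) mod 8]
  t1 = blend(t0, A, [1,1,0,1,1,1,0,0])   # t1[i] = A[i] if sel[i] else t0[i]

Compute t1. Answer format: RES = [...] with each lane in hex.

  t0: e0 46 26 c5 4a f9 9c 8f
  t1: 8f e0 26 26 c5 4a 9c 8f

RES = [ 0x8f  0xe0  0x26  0x26  0xc5  0x4a  0x9c  0x8f ]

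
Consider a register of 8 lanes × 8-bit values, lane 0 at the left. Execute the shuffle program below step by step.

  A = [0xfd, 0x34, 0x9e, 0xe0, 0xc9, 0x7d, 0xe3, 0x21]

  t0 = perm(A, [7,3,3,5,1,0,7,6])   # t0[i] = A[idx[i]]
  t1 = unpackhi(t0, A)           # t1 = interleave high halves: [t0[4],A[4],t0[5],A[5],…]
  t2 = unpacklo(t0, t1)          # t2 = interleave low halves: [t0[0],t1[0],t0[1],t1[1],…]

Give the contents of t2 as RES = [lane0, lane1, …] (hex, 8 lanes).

  t0: 21 e0 e0 7d 34 fd 21 e3
  t1: 34 c9 fd 7d 21 e3 e3 21
  t2: 21 34 e0 c9 e0 fd 7d 7d

RES = [ 0x21  0x34  0xe0  0xc9  0xe0  0xfd  0x7d  0x7d ]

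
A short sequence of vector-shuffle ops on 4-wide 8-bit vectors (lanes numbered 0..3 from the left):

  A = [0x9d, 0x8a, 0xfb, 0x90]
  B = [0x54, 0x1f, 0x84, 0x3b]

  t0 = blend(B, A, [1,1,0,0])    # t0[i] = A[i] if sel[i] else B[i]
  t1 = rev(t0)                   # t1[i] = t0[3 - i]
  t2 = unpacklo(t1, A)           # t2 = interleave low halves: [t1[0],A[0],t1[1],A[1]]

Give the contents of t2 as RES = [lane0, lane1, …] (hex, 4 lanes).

RES = [ 0x3b  0x9d  0x84  0x8a ]

  t0: 9d 8a 84 3b
  t1: 3b 84 8a 9d
  t2: 3b 9d 84 8a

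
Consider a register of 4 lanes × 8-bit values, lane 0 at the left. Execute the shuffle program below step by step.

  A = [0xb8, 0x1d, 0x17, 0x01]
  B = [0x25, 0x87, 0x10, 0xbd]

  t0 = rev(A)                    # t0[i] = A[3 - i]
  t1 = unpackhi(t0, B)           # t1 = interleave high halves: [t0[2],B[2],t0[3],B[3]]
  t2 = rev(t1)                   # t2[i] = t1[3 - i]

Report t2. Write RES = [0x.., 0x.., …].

→ t0 |01|17|1d|b8|
→ t1 |1d|10|b8|bd|
→ t2 |bd|b8|10|1d|

RES = [0xbd, 0xb8, 0x10, 0x1d]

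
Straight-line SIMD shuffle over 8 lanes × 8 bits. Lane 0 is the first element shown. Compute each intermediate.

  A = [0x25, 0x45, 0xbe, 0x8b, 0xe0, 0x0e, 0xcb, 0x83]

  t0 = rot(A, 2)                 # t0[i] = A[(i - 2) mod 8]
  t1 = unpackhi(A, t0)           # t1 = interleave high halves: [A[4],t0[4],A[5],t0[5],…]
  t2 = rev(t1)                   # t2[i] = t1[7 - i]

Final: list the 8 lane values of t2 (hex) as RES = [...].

RES = [0x0e, 0x83, 0xe0, 0xcb, 0x8b, 0x0e, 0xbe, 0xe0]

t0 = [0xcb, 0x83, 0x25, 0x45, 0xbe, 0x8b, 0xe0, 0x0e]
t1 = [0xe0, 0xbe, 0x0e, 0x8b, 0xcb, 0xe0, 0x83, 0x0e]
t2 = [0x0e, 0x83, 0xe0, 0xcb, 0x8b, 0x0e, 0xbe, 0xe0]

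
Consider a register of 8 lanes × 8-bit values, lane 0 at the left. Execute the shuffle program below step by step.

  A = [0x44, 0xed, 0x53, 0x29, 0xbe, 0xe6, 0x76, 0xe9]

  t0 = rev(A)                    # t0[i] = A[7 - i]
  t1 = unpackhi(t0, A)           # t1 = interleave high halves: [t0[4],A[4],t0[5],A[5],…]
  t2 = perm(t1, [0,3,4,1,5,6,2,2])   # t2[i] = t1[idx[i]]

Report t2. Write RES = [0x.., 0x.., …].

t0 = [0xe9, 0x76, 0xe6, 0xbe, 0x29, 0x53, 0xed, 0x44]
t1 = [0x29, 0xbe, 0x53, 0xe6, 0xed, 0x76, 0x44, 0xe9]
t2 = [0x29, 0xe6, 0xed, 0xbe, 0x76, 0x44, 0x53, 0x53]

RES = [0x29, 0xe6, 0xed, 0xbe, 0x76, 0x44, 0x53, 0x53]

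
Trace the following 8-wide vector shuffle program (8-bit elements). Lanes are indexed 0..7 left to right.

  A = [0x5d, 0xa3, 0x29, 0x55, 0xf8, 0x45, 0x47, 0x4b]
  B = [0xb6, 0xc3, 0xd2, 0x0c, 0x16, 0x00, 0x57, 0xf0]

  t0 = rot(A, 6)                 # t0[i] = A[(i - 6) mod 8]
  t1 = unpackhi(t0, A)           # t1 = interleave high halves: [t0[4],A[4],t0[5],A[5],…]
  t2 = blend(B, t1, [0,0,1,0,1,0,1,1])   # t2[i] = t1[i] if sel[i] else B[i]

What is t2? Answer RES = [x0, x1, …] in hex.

RES = [0xb6, 0xc3, 0x4b, 0x0c, 0x5d, 0x00, 0xa3, 0x4b]

  t0: 29 55 f8 45 47 4b 5d a3
  t1: 47 f8 4b 45 5d 47 a3 4b
  t2: b6 c3 4b 0c 5d 00 a3 4b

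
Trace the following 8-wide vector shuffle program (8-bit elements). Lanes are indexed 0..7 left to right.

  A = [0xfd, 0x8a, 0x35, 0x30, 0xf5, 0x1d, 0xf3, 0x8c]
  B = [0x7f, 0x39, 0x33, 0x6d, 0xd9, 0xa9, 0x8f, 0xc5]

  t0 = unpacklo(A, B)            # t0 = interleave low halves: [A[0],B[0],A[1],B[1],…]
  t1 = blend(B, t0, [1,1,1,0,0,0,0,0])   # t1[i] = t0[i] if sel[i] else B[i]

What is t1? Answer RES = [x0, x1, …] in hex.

→ t0 |fd|7f|8a|39|35|33|30|6d|
→ t1 |fd|7f|8a|6d|d9|a9|8f|c5|

RES = [ 0xfd  0x7f  0x8a  0x6d  0xd9  0xa9  0x8f  0xc5 ]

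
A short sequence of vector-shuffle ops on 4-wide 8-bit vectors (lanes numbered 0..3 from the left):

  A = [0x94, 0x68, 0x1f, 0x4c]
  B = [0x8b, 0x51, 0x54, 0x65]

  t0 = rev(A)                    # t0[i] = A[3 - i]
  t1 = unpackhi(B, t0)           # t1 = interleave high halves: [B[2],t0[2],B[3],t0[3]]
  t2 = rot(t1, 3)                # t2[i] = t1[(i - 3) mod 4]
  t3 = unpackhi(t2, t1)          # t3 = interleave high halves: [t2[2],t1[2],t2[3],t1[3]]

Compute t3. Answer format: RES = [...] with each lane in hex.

RES = [0x94, 0x65, 0x54, 0x94]

  t0: 4c 1f 68 94
  t1: 54 68 65 94
  t2: 68 65 94 54
  t3: 94 65 54 94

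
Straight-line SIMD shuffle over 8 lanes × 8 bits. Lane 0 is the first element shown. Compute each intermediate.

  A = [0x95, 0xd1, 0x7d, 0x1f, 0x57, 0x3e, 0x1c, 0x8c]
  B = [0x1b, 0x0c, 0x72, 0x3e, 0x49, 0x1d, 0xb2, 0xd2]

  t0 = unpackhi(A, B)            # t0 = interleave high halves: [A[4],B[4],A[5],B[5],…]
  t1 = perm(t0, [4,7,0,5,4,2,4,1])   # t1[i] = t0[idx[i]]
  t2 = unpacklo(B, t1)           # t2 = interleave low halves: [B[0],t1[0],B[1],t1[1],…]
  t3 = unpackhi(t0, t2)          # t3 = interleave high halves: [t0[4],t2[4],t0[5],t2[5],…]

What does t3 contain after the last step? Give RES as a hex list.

RES = [0x1c, 0x72, 0xb2, 0x57, 0x8c, 0x3e, 0xd2, 0xb2]

→ t0 |57|49|3e|1d|1c|b2|8c|d2|
→ t1 |1c|d2|57|b2|1c|3e|1c|49|
→ t2 |1b|1c|0c|d2|72|57|3e|b2|
→ t3 |1c|72|b2|57|8c|3e|d2|b2|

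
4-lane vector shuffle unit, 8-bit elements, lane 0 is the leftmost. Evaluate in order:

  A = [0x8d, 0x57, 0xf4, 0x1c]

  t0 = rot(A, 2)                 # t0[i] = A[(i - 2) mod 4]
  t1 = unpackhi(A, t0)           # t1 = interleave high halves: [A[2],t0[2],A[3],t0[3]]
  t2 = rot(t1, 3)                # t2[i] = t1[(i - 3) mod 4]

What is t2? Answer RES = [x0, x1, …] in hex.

RES = [ 0x8d  0x1c  0x57  0xf4 ]

t0 = [0xf4, 0x1c, 0x8d, 0x57]
t1 = [0xf4, 0x8d, 0x1c, 0x57]
t2 = [0x8d, 0x1c, 0x57, 0xf4]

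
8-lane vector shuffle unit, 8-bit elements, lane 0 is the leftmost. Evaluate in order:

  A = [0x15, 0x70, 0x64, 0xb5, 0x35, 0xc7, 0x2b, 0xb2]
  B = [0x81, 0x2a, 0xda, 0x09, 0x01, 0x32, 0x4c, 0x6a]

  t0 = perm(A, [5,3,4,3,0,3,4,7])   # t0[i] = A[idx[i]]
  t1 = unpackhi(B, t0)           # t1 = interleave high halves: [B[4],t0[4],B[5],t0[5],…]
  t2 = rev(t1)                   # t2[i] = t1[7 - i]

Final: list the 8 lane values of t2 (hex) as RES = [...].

t0 = [0xc7, 0xb5, 0x35, 0xb5, 0x15, 0xb5, 0x35, 0xb2]
t1 = [0x01, 0x15, 0x32, 0xb5, 0x4c, 0x35, 0x6a, 0xb2]
t2 = [0xb2, 0x6a, 0x35, 0x4c, 0xb5, 0x32, 0x15, 0x01]

RES = [0xb2, 0x6a, 0x35, 0x4c, 0xb5, 0x32, 0x15, 0x01]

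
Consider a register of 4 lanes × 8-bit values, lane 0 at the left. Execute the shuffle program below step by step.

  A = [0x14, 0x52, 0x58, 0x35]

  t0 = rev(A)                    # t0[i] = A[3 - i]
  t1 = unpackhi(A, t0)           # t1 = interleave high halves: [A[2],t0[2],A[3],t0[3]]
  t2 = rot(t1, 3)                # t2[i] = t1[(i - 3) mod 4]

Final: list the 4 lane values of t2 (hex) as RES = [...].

→ t0 |35|58|52|14|
→ t1 |58|52|35|14|
→ t2 |52|35|14|58|

RES = [ 0x52  0x35  0x14  0x58 ]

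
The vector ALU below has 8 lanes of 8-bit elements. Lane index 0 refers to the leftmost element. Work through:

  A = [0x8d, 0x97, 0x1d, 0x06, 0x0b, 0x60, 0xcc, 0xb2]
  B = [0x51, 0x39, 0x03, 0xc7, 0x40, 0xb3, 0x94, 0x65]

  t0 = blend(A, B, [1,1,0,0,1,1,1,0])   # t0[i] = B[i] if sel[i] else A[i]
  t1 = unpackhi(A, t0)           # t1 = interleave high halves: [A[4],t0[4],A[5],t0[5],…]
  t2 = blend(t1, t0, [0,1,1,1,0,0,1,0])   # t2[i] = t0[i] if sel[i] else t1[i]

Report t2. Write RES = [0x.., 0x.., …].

→ t0 |51|39|1d|06|40|b3|94|b2|
→ t1 |0b|40|60|b3|cc|94|b2|b2|
→ t2 |0b|39|1d|06|cc|94|94|b2|

RES = [ 0x0b  0x39  0x1d  0x06  0xcc  0x94  0x94  0xb2 ]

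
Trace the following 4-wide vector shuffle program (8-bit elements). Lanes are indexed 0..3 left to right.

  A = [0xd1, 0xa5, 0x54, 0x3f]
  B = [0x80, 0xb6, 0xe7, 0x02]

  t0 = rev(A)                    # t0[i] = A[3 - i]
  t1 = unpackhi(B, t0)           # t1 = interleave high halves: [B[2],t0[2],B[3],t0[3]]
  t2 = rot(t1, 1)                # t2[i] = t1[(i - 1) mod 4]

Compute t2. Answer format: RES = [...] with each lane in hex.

  t0: 3f 54 a5 d1
  t1: e7 a5 02 d1
  t2: d1 e7 a5 02

RES = [ 0xd1  0xe7  0xa5  0x02 ]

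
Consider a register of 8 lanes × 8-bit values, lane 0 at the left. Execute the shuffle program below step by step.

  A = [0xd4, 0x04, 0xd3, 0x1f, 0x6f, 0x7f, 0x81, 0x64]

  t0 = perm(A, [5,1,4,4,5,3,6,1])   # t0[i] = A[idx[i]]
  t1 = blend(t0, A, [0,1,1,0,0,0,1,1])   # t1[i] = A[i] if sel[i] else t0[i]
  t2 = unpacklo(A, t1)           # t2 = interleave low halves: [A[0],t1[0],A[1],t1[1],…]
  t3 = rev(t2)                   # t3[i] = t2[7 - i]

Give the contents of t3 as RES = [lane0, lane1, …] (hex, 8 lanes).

  t0: 7f 04 6f 6f 7f 1f 81 04
  t1: 7f 04 d3 6f 7f 1f 81 64
  t2: d4 7f 04 04 d3 d3 1f 6f
  t3: 6f 1f d3 d3 04 04 7f d4

RES = [ 0x6f  0x1f  0xd3  0xd3  0x04  0x04  0x7f  0xd4 ]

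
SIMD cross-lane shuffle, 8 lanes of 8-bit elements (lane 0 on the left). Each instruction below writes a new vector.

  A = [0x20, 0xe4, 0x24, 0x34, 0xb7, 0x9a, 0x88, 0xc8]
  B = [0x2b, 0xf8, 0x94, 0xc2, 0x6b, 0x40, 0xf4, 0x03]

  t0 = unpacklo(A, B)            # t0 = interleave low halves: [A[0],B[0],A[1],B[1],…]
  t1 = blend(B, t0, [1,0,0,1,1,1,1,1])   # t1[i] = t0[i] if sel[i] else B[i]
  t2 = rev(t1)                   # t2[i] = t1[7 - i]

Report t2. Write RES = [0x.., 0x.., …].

  t0: 20 2b e4 f8 24 94 34 c2
  t1: 20 f8 94 f8 24 94 34 c2
  t2: c2 34 94 24 f8 94 f8 20

RES = [0xc2, 0x34, 0x94, 0x24, 0xf8, 0x94, 0xf8, 0x20]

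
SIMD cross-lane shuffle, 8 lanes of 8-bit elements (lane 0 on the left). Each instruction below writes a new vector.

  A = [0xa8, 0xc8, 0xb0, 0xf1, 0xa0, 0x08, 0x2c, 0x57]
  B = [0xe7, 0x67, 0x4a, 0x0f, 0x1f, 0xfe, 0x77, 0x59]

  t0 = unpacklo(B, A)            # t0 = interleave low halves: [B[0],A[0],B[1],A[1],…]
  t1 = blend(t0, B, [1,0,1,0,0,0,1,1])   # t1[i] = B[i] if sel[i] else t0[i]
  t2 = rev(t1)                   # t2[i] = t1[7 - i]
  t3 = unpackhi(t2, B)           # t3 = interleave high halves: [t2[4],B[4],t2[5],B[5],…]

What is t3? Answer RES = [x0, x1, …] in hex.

→ t0 |e7|a8|67|c8|4a|b0|0f|f1|
→ t1 |e7|a8|4a|c8|4a|b0|77|59|
→ t2 |59|77|b0|4a|c8|4a|a8|e7|
→ t3 |c8|1f|4a|fe|a8|77|e7|59|

RES = [0xc8, 0x1f, 0x4a, 0xfe, 0xa8, 0x77, 0xe7, 0x59]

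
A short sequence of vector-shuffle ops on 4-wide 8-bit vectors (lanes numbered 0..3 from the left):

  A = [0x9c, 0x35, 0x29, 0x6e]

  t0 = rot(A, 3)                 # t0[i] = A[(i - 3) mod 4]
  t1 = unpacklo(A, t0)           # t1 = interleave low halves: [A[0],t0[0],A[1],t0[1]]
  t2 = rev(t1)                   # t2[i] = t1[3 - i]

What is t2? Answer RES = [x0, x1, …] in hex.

→ t0 |35|29|6e|9c|
→ t1 |9c|35|35|29|
→ t2 |29|35|35|9c|

RES = [0x29, 0x35, 0x35, 0x9c]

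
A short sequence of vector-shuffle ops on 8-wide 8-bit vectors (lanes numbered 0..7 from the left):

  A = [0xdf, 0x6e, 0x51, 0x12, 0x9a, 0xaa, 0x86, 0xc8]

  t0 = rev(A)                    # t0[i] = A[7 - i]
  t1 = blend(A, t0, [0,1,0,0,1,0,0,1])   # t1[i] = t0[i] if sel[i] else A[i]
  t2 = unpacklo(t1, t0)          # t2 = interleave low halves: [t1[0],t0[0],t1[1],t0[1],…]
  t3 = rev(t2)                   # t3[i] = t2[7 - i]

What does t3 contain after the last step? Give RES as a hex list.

RES = [0x9a, 0x12, 0xaa, 0x51, 0x86, 0x86, 0xc8, 0xdf]

t0 = [0xc8, 0x86, 0xaa, 0x9a, 0x12, 0x51, 0x6e, 0xdf]
t1 = [0xdf, 0x86, 0x51, 0x12, 0x12, 0xaa, 0x86, 0xdf]
t2 = [0xdf, 0xc8, 0x86, 0x86, 0x51, 0xaa, 0x12, 0x9a]
t3 = [0x9a, 0x12, 0xaa, 0x51, 0x86, 0x86, 0xc8, 0xdf]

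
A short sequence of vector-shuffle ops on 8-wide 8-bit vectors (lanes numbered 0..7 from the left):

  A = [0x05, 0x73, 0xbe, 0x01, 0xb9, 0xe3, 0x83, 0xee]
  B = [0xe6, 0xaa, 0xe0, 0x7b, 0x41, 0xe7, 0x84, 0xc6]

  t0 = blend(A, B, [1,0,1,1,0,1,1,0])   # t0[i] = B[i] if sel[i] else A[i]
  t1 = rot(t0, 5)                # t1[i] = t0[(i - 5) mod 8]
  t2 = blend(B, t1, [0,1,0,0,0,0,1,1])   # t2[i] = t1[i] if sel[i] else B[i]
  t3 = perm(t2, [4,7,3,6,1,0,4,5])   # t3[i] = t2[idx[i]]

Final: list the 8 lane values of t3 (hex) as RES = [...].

RES = [ 0x41  0xe0  0x7b  0x73  0xb9  0xe6  0x41  0xe7 ]

t0 = [0xe6, 0x73, 0xe0, 0x7b, 0xb9, 0xe7, 0x84, 0xee]
t1 = [0x7b, 0xb9, 0xe7, 0x84, 0xee, 0xe6, 0x73, 0xe0]
t2 = [0xe6, 0xb9, 0xe0, 0x7b, 0x41, 0xe7, 0x73, 0xe0]
t3 = [0x41, 0xe0, 0x7b, 0x73, 0xb9, 0xe6, 0x41, 0xe7]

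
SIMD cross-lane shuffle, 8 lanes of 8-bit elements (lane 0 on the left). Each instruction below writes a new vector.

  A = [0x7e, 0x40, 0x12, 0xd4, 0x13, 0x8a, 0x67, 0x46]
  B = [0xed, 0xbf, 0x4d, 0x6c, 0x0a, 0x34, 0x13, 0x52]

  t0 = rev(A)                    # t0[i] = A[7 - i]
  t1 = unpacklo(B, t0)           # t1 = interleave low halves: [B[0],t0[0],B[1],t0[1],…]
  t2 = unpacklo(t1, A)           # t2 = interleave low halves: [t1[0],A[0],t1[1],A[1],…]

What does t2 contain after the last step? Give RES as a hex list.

→ t0 |46|67|8a|13|d4|12|40|7e|
→ t1 |ed|46|bf|67|4d|8a|6c|13|
→ t2 |ed|7e|46|40|bf|12|67|d4|

RES = [0xed, 0x7e, 0x46, 0x40, 0xbf, 0x12, 0x67, 0xd4]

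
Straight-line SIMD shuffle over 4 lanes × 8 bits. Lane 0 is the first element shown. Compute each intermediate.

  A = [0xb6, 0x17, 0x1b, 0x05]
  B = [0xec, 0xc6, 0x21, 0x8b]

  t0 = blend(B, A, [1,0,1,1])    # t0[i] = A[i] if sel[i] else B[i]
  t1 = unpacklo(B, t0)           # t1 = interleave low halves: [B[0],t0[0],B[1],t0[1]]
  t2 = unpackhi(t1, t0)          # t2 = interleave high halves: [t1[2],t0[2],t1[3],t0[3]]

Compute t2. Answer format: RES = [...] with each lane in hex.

RES = [ 0xc6  0x1b  0xc6  0x05 ]

t0 = [0xb6, 0xc6, 0x1b, 0x05]
t1 = [0xec, 0xb6, 0xc6, 0xc6]
t2 = [0xc6, 0x1b, 0xc6, 0x05]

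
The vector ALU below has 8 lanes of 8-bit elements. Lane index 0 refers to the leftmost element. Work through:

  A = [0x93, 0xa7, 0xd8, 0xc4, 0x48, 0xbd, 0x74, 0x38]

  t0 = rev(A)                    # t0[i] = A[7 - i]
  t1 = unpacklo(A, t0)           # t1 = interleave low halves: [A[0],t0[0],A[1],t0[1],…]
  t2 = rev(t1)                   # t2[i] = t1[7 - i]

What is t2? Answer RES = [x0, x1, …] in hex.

  t0: 38 74 bd 48 c4 d8 a7 93
  t1: 93 38 a7 74 d8 bd c4 48
  t2: 48 c4 bd d8 74 a7 38 93

RES = [0x48, 0xc4, 0xbd, 0xd8, 0x74, 0xa7, 0x38, 0x93]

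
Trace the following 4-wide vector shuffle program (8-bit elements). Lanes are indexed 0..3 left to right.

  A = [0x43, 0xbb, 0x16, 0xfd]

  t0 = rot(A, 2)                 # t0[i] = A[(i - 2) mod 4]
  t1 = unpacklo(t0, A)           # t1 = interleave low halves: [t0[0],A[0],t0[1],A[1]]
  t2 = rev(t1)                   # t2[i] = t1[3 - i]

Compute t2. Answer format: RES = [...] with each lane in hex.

→ t0 |16|fd|43|bb|
→ t1 |16|43|fd|bb|
→ t2 |bb|fd|43|16|

RES = [ 0xbb  0xfd  0x43  0x16 ]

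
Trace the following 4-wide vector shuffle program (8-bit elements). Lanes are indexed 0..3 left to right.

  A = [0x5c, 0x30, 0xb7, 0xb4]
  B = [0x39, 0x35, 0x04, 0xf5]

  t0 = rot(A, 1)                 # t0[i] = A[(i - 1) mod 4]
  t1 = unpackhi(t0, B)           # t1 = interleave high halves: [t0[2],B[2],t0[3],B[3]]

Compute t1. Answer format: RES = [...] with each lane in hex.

RES = [0x30, 0x04, 0xb7, 0xf5]

t0 = [0xb4, 0x5c, 0x30, 0xb7]
t1 = [0x30, 0x04, 0xb7, 0xf5]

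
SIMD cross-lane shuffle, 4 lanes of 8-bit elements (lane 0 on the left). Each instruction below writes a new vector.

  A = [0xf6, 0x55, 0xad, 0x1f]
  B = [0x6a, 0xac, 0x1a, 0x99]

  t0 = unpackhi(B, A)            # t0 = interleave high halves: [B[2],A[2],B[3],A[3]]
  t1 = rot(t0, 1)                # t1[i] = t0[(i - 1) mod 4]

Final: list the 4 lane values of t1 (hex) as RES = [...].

t0 = [0x1a, 0xad, 0x99, 0x1f]
t1 = [0x1f, 0x1a, 0xad, 0x99]

RES = [ 0x1f  0x1a  0xad  0x99 ]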